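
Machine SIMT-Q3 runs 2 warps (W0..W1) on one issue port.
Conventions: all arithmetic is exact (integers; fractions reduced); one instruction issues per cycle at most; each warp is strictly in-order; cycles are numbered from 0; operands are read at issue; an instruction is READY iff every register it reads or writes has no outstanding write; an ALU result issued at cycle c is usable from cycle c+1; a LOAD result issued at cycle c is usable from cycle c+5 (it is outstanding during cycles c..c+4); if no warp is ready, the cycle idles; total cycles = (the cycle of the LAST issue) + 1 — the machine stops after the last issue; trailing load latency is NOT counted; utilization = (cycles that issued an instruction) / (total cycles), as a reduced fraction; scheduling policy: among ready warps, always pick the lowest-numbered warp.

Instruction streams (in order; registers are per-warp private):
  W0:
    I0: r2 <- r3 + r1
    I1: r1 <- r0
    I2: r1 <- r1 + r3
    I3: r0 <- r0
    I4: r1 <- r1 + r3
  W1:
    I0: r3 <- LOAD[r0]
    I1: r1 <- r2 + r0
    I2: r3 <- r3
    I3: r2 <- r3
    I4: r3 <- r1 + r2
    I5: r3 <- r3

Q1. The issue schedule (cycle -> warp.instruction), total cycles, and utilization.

cycle 0: W0.I0
cycle 1: W0.I1
cycle 2: W0.I2
cycle 3: W0.I3
cycle 4: W0.I4
cycle 5: W1.I0
cycle 6: W1.I1
cycle 7: idle
cycle 8: idle
cycle 9: idle
cycle 10: W1.I2
cycle 11: W1.I3
cycle 12: W1.I4
cycle 13: W1.I5

Answer: 14 cycles, utilization 11/14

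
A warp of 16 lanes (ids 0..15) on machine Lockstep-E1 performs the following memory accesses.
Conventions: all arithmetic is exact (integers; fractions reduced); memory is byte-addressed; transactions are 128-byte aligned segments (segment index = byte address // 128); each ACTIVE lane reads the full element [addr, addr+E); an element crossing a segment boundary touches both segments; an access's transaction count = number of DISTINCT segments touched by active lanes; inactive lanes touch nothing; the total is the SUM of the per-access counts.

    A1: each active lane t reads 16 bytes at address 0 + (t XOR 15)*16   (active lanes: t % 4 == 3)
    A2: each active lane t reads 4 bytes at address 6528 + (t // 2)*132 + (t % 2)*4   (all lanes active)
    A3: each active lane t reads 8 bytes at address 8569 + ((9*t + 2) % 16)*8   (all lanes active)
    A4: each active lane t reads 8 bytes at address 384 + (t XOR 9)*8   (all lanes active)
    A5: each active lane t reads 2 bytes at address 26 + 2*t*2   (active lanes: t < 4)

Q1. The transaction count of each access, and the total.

A1: 2 transactions
A2: 8 transactions
A3: 2 transactions
A4: 1 transaction
A5: 1 transaction

Answer: 2,8,2,1,1; total 14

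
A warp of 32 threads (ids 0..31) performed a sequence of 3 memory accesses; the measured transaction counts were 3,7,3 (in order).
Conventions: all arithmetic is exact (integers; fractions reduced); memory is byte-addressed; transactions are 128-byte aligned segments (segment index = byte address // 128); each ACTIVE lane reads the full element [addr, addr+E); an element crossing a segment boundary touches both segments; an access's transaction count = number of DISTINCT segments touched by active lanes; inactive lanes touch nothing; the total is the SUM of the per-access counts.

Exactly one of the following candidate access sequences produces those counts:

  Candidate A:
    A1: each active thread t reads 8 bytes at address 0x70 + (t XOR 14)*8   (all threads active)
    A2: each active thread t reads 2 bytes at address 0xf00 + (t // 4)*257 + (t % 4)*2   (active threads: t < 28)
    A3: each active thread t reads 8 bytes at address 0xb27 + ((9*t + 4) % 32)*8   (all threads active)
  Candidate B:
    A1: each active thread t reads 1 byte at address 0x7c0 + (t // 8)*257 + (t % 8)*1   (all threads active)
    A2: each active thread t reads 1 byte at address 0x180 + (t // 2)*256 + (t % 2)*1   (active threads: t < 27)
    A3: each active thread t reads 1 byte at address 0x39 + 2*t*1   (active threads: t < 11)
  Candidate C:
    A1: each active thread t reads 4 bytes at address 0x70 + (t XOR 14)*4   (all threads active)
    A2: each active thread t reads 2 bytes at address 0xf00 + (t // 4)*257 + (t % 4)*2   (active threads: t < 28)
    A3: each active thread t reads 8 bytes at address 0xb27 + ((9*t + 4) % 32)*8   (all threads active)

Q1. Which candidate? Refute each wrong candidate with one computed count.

B: A1 gives 4 transactions, not 3
C: A1 gives 2 transactions, not 3
A: all counts match (3,7,3)

Answer: A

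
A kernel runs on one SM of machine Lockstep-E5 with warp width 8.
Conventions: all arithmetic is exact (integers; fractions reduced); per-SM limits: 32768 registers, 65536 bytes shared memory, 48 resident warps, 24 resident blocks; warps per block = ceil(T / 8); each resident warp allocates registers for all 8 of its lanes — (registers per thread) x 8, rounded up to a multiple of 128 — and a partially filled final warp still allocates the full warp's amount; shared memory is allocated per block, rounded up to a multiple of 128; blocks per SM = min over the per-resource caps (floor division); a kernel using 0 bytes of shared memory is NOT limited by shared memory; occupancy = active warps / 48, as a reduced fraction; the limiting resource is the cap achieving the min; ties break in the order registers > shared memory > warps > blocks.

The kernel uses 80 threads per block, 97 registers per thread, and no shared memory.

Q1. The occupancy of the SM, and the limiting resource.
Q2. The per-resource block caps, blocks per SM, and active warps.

Answer: occupancy 5/8, limited by registers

registers: 3 blocks
shared memory: no limit (kernel uses none)
warps: 4 blocks
blocks: 24 blocks

Answer: 3 blocks, 30 active warps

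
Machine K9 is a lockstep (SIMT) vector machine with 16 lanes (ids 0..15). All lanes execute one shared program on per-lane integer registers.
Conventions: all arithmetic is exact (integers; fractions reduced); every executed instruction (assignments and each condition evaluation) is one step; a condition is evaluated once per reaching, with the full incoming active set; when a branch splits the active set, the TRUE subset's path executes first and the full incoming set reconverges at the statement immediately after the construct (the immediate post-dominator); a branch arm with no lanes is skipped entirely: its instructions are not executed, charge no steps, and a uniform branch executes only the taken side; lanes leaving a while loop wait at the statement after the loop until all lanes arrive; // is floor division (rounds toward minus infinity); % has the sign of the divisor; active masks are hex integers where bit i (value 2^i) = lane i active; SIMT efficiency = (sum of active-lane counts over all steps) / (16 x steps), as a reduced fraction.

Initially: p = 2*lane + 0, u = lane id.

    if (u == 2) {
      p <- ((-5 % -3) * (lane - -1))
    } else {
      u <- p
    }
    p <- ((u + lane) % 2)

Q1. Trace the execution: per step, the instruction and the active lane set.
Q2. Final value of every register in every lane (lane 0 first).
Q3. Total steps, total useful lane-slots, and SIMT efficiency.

step 0: eval (u == 2)                0xffff
step 1: p <- ((-5 % -3) * (lane - -1)) 0x0004
step 2: u <- p                       0xfffb
step 3: p <- ((u + lane) % 2)        0xffff

Answer: 4 steps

p: 0,1,0,1,0,1,0,1,0,1,0,1,0,1,0,1
u: 0,2,2,6,8,10,12,14,16,18,20,22,24,26,28,30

steps = 4; useful = 48; efficiency = 48/64 = 3/4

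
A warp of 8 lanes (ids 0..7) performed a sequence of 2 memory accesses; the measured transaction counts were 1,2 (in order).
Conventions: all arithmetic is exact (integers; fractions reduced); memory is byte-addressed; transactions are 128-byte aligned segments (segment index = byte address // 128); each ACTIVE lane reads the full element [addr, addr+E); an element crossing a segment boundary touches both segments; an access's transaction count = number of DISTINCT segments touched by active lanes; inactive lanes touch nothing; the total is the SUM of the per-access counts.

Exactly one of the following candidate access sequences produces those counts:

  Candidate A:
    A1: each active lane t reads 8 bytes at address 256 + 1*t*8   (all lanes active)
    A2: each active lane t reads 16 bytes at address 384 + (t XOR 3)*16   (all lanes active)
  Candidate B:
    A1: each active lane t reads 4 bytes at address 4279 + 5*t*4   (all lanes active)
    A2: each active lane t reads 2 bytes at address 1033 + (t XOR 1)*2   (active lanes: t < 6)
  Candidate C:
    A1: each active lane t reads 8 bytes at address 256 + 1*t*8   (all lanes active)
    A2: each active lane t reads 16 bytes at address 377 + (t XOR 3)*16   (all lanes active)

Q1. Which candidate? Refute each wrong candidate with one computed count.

A: A2 gives 1 transaction, not 2
B: A1 gives 2 transactions, not 1
C: all counts match (1,2)

Answer: C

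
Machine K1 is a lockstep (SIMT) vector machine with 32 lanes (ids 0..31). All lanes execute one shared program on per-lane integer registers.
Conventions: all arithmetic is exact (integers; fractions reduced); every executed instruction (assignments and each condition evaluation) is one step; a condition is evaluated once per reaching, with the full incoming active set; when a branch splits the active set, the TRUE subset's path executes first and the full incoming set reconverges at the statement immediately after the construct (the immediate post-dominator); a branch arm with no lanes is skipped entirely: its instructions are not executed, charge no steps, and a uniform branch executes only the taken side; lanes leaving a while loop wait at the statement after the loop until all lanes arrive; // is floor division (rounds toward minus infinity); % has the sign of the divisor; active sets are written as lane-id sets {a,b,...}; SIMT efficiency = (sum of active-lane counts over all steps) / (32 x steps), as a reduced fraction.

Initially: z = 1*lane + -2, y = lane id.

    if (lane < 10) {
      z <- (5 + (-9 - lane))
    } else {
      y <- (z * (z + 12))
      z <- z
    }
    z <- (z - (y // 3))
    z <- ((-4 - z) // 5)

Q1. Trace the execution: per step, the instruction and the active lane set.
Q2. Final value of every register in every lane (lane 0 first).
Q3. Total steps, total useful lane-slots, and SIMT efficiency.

step 0: eval (lane < 10)             {0,1,2,3,4,5,6,7,8,9,10,11,12,13,14,15,16,17,18,19,20,21,22,23,24,25,26,27,28,29,30,31}
step 1: z <- (5 + (-9 - lane))       {0,1,2,3,4,5,6,7,8,9}
step 2: y <- (z * (z + 12))          {10,11,12,13,14,15,16,17,18,19,20,21,22,23,24,25,26,27,28,29,30,31}
step 3: z <- z                       {10,11,12,13,14,15,16,17,18,19,20,21,22,23,24,25,26,27,28,29,30,31}
step 4: z <- (z - (y // 3))          {0,1,2,3,4,5,6,7,8,9,10,11,12,13,14,15,16,17,18,19,20,21,22,23,24,25,26,27,28,29,30,31}
step 5: z <- ((-4 - z) // 5)         {0,1,2,3,4,5,6,7,8,9,10,11,12,13,14,15,16,17,18,19,20,21,22,23,24,25,26,27,28,29,30,31}

Answer: 6 steps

z: 0,0,0,0,1,1,1,1,2,2,8,10,11,13,16,18,20,23,25,28,31,34,37,41,44,48,52,55,59,64,68,72
y: 0,1,2,3,4,5,6,7,8,9,160,189,220,253,288,325,364,405,448,493,540,589,640,693,748,805,864,925,988,1053,1120,1189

steps = 6; useful = 150; efficiency = 150/192 = 25/32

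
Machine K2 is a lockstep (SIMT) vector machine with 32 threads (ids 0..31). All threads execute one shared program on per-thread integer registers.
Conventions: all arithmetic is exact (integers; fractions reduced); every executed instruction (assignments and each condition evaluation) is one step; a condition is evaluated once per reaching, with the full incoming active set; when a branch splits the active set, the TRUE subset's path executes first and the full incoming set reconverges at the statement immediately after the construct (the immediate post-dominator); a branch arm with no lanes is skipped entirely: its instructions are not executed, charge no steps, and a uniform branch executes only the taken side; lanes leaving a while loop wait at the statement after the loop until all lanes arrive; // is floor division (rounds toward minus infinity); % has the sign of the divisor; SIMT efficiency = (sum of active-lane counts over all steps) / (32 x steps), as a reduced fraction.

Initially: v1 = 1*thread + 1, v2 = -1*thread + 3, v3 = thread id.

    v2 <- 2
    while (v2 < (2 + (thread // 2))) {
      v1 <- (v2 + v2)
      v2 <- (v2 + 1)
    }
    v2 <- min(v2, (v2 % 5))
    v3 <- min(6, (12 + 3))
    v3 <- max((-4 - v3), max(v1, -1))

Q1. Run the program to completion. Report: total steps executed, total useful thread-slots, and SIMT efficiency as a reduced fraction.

Answer: 50 steps, 880 useful, 11/20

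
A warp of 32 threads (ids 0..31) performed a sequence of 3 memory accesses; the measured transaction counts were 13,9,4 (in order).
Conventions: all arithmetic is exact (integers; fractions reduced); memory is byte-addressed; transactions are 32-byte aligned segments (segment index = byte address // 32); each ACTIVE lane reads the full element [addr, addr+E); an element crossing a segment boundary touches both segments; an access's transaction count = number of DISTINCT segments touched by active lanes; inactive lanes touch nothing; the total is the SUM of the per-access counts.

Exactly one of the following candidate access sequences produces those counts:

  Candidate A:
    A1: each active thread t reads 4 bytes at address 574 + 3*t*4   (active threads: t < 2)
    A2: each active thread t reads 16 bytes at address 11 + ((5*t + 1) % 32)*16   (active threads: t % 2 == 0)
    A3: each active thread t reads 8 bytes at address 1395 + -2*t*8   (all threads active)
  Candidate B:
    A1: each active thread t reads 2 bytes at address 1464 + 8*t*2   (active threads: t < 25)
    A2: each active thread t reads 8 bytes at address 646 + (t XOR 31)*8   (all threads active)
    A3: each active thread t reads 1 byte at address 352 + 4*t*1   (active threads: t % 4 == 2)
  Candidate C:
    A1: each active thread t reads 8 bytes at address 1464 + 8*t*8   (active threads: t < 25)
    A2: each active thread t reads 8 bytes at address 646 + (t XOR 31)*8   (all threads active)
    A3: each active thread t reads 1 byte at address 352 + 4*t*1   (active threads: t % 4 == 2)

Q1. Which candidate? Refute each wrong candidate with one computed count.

A: A1 gives 2 transactions, not 13
C: A1 gives 25 transactions, not 13
B: all counts match (13,9,4)

Answer: B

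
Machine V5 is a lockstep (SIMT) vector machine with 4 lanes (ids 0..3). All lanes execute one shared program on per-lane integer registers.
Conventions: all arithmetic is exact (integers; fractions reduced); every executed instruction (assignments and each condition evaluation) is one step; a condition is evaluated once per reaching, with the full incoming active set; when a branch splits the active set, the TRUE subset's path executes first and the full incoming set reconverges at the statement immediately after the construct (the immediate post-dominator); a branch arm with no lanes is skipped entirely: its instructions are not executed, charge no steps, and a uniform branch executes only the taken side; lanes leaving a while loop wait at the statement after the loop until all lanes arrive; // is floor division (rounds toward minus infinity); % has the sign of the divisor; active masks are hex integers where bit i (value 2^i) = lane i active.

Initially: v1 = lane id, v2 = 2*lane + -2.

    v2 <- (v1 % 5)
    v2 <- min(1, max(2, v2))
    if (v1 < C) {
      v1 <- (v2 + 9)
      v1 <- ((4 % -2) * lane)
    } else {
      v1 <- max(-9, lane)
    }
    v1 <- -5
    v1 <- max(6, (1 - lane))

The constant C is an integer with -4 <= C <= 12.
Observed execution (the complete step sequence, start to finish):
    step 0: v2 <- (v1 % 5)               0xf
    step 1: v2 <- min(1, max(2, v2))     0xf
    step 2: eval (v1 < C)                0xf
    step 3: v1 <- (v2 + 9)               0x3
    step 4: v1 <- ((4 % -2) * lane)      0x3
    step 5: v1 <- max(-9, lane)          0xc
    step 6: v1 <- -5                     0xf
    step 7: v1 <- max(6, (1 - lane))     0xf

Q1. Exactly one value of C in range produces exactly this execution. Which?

Answer: C = 2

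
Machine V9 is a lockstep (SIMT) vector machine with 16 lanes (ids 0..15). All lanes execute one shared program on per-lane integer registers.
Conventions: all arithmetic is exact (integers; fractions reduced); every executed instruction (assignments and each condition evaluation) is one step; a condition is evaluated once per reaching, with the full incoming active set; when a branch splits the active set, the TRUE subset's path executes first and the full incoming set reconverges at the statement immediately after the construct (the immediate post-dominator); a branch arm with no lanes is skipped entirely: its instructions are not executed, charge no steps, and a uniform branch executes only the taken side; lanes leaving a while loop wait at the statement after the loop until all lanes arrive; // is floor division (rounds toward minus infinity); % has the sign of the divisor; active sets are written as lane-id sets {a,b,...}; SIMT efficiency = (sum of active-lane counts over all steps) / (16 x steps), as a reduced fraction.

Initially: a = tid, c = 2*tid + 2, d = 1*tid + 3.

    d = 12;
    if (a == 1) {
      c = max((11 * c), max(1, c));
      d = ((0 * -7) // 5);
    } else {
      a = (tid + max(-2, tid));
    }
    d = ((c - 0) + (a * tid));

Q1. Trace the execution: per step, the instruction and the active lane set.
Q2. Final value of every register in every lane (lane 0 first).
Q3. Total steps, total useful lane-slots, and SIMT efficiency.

step 0: d <- 12                      {0,1,2,3,4,5,6,7,8,9,10,11,12,13,14,15}
step 1: eval (a == 1)                {0,1,2,3,4,5,6,7,8,9,10,11,12,13,14,15}
step 2: c <- max((11 * c), max(1, c)) {1}
step 3: d <- ((0 * -7) // 5)         {1}
step 4: a <- (tid + max(-2, tid))    {0,2,3,4,5,6,7,8,9,10,11,12,13,14,15}
step 5: d <- ((c - 0) + (a * tid))   {0,1,2,3,4,5,6,7,8,9,10,11,12,13,14,15}

Answer: 6 steps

a: 0,1,4,6,8,10,12,14,16,18,20,22,24,26,28,30
c: 2,44,6,8,10,12,14,16,18,20,22,24,26,28,30,32
d: 2,45,14,26,42,62,86,114,146,182,222,266,314,366,422,482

steps = 6; useful = 65; efficiency = 65/96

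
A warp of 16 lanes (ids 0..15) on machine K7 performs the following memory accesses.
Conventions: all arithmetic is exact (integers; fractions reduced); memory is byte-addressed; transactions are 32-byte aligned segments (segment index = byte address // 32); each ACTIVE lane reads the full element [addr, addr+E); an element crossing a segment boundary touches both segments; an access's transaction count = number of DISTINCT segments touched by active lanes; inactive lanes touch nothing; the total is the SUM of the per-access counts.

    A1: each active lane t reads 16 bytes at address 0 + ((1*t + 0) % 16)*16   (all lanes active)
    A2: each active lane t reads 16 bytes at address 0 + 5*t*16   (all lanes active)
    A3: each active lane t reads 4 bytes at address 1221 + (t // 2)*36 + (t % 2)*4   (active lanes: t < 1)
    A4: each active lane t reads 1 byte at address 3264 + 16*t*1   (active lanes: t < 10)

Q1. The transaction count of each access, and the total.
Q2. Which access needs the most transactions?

A1: 8 transactions
A2: 16 transactions
A3: 1 transaction
A4: 5 transactions

Answer: 8,16,1,5; total 30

Answer: A2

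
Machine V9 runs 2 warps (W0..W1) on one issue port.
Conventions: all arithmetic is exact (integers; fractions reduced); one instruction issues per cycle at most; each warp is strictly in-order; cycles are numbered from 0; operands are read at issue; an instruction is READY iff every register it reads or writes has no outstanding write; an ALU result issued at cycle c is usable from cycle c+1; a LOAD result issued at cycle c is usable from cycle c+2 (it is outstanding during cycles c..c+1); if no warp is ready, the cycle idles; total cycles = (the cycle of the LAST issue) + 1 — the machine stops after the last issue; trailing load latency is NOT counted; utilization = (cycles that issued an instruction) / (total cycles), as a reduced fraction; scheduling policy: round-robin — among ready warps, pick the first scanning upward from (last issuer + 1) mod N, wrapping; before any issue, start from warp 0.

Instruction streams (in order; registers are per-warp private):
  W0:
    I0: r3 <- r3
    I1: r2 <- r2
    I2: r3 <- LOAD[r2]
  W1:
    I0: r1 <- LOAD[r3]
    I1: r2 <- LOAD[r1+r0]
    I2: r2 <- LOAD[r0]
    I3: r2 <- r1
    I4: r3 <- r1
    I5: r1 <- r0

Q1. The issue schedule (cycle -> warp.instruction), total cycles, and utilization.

cycle 0: W0.I0
cycle 1: W1.I0
cycle 2: W0.I1
cycle 3: W1.I1
cycle 4: W0.I2
cycle 5: W1.I2
cycle 6: idle
cycle 7: W1.I3
cycle 8: W1.I4
cycle 9: W1.I5

Answer: 10 cycles, utilization 9/10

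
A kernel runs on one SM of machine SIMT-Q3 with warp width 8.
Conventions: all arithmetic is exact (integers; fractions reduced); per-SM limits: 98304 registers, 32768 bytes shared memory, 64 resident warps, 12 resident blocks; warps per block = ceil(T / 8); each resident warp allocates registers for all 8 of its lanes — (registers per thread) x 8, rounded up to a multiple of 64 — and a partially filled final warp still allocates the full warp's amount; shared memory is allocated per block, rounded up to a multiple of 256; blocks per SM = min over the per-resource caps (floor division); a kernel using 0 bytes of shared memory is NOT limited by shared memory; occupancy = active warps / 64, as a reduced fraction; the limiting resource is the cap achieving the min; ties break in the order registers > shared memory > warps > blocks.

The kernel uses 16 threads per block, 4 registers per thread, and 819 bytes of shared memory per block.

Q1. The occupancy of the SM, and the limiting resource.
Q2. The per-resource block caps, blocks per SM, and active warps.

Answer: occupancy 3/8, limited by blocks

registers: 768 blocks
shared memory: 32 blocks
warps: 32 blocks
blocks: 12 blocks

Answer: 12 blocks, 24 active warps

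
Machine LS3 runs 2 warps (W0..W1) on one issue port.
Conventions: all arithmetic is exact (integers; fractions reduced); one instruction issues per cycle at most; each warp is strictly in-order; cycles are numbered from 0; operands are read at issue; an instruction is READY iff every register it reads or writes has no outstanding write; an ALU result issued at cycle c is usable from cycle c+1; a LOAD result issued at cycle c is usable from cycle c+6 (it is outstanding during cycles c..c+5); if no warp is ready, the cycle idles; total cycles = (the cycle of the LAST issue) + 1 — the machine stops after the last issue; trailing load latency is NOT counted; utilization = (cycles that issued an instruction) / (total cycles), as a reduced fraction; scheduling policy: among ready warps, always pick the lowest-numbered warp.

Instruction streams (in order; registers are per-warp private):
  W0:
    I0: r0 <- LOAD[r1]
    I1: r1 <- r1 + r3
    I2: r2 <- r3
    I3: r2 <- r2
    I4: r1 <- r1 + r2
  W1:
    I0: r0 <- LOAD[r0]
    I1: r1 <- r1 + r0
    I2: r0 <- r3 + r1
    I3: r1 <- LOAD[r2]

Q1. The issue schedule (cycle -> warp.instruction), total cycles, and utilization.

cycle 0: W0.I0
cycle 1: W0.I1
cycle 2: W0.I2
cycle 3: W0.I3
cycle 4: W0.I4
cycle 5: W1.I0
cycle 6: idle
cycle 7: idle
cycle 8: idle
cycle 9: idle
cycle 10: idle
cycle 11: W1.I1
cycle 12: W1.I2
cycle 13: W1.I3

Answer: 14 cycles, utilization 9/14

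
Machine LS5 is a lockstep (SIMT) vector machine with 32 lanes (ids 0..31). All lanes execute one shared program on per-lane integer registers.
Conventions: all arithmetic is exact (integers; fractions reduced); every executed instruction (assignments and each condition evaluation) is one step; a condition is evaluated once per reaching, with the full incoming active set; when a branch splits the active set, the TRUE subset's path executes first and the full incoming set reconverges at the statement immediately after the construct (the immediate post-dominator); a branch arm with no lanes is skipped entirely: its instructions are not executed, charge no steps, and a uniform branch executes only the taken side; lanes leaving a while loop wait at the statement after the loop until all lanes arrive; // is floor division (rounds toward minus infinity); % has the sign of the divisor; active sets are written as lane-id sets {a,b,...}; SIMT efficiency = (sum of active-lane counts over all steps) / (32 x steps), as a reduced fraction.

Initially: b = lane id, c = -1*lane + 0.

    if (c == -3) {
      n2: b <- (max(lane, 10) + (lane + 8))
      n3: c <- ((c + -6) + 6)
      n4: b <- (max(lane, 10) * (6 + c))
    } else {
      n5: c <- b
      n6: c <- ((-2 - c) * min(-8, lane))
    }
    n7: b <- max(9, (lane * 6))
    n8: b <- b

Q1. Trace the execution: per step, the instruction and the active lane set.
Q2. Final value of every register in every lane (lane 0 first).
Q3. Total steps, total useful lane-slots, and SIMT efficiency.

step 0: eval (c == -3)               {0,1,2,3,4,5,6,7,8,9,10,11,12,13,14,15,16,17,18,19,20,21,22,23,24,25,26,27,28,29,30,31}
step 1: b <- (max(lane, 10) + (lane + 8)) {3}
step 2: c <- ((c + -6) + 6)          {3}
step 3: b <- (max(lane, 10) * (6 + c)) {3}
step 4: c <- b                       {0,1,2,4,5,6,7,8,9,10,11,12,13,14,15,16,17,18,19,20,21,22,23,24,25,26,27,28,29,30,31}
step 5: c <- ((-2 - c) * min(-8, lane)) {0,1,2,4,5,6,7,8,9,10,11,12,13,14,15,16,17,18,19,20,21,22,23,24,25,26,27,28,29,30,31}
step 6: b <- max(9, (lane * 6))      {0,1,2,3,4,5,6,7,8,9,10,11,12,13,14,15,16,17,18,19,20,21,22,23,24,25,26,27,28,29,30,31}
step 7: b <- b                       {0,1,2,3,4,5,6,7,8,9,10,11,12,13,14,15,16,17,18,19,20,21,22,23,24,25,26,27,28,29,30,31}

Answer: 8 steps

b: 9,9,12,18,24,30,36,42,48,54,60,66,72,78,84,90,96,102,108,114,120,126,132,138,144,150,156,162,168,174,180,186
c: 16,24,32,-3,48,56,64,72,80,88,96,104,112,120,128,136,144,152,160,168,176,184,192,200,208,216,224,232,240,248,256,264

steps = 8; useful = 161; efficiency = 161/256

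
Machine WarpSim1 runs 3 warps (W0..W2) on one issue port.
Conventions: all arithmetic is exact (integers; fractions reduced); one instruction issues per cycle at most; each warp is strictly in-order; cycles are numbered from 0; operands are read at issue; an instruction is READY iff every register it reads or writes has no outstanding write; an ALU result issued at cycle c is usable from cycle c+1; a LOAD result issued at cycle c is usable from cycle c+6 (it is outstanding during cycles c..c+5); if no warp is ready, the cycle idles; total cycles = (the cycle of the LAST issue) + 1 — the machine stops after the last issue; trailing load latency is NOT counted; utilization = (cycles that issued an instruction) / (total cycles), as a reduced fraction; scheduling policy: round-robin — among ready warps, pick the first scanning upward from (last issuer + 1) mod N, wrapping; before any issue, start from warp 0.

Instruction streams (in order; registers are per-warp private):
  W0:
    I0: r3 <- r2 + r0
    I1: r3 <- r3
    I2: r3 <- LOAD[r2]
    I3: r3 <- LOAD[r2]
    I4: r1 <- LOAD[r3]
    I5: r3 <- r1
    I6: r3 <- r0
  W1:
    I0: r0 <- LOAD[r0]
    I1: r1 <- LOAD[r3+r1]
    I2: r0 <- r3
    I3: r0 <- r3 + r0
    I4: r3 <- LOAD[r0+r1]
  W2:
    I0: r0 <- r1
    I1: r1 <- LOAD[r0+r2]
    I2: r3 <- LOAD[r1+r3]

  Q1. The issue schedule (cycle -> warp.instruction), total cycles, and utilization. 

cycle 0: W0.I0
cycle 1: W1.I0
cycle 2: W2.I0
cycle 3: W0.I1
cycle 4: W1.I1
cycle 5: W2.I1
cycle 6: W0.I2
cycle 7: W1.I2
cycle 8: W1.I3
cycle 9: idle
cycle 10: W1.I4
cycle 11: W2.I2
cycle 12: W0.I3
cycle 13: idle
cycle 14: idle
cycle 15: idle
cycle 16: idle
cycle 17: idle
cycle 18: W0.I4
cycle 19: idle
cycle 20: idle
cycle 21: idle
cycle 22: idle
cycle 23: idle
cycle 24: W0.I5
cycle 25: W0.I6

Answer: 26 cycles, utilization 15/26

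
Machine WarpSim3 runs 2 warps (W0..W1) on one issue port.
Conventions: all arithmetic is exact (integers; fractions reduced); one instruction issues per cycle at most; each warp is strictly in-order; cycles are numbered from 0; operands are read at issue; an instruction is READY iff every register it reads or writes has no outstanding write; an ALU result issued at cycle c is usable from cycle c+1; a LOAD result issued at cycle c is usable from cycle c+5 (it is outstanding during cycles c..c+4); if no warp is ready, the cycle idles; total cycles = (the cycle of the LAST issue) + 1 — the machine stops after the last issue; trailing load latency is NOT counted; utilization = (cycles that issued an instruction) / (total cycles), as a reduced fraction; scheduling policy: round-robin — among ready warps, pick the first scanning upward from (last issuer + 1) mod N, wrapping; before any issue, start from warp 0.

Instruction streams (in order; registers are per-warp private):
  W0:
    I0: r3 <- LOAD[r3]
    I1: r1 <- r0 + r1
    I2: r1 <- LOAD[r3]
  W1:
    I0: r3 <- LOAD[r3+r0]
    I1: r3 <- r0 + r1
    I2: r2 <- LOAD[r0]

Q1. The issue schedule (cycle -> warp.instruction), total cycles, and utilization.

cycle 0: W0.I0
cycle 1: W1.I0
cycle 2: W0.I1
cycle 3: idle
cycle 4: idle
cycle 5: W0.I2
cycle 6: W1.I1
cycle 7: W1.I2

Answer: 8 cycles, utilization 3/4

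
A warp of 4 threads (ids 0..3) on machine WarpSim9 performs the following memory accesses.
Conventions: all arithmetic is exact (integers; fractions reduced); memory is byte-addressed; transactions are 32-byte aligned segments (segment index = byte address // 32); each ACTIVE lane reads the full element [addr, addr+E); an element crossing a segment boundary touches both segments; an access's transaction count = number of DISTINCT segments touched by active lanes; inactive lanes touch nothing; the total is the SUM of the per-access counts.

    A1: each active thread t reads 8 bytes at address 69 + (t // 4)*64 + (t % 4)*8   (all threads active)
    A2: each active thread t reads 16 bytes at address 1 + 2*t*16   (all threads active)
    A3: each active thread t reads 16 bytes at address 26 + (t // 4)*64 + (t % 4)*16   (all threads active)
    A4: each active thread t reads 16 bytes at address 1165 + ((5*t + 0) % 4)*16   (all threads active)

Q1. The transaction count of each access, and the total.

A1: 2 transactions
A2: 4 transactions
A3: 3 transactions
A4: 3 transactions

Answer: 2,4,3,3; total 12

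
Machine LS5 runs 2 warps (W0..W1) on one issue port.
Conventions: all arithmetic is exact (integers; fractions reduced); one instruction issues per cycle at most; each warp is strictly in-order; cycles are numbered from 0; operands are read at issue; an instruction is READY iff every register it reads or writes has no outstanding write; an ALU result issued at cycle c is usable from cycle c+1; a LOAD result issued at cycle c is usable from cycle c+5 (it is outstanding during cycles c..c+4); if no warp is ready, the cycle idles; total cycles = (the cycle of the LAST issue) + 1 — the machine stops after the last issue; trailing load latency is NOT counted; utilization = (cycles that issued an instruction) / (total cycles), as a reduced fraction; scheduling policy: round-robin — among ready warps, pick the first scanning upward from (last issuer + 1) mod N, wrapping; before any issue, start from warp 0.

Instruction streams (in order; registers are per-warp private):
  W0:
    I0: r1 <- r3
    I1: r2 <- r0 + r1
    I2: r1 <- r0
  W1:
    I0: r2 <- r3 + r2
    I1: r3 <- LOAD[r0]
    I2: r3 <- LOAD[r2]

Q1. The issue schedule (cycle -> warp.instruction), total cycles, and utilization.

cycle 0: W0.I0
cycle 1: W1.I0
cycle 2: W0.I1
cycle 3: W1.I1
cycle 4: W0.I2
cycle 5: idle
cycle 6: idle
cycle 7: idle
cycle 8: W1.I2

Answer: 9 cycles, utilization 2/3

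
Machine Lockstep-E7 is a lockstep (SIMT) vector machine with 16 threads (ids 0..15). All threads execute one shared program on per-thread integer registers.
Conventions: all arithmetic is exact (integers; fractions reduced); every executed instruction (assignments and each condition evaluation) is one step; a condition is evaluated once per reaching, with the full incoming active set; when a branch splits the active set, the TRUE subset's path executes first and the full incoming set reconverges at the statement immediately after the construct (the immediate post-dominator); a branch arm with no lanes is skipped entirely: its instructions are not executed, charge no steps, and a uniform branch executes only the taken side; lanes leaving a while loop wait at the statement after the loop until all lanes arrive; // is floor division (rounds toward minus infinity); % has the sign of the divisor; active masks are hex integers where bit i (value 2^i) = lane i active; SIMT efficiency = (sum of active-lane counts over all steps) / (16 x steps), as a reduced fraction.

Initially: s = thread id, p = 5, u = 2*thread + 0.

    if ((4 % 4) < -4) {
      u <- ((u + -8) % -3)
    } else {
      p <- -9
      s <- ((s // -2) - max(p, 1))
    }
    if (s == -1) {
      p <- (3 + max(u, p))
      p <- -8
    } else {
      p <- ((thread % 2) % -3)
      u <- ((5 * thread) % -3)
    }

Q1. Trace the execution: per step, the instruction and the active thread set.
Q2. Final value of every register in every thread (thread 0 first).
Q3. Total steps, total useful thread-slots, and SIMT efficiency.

step 0: eval ((4 % 4) < -4)          0xffff
step 1: p <- -9                      0xffff
step 2: s <- ((s // -2) - max(p, 1)) 0xffff
step 3: eval (s == -1)               0xffff
step 4: p <- (3 + max(u, p))         0x0001
step 5: p <- -8                      0x0001
step 6: p <- ((thread % 2) % -3)     0xfffe
step 7: u <- ((5 * thread) % -3)     0xfffe

Answer: 8 steps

s: -1,-2,-2,-3,-3,-4,-4,-5,-5,-6,-6,-7,-7,-8,-8,-9
p: -8,-2,0,-2,0,-2,0,-2,0,-2,0,-2,0,-2,0,-2
u: 0,-1,-2,0,-1,-2,0,-1,-2,0,-1,-2,0,-1,-2,0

steps = 8; useful = 96; efficiency = 96/128 = 3/4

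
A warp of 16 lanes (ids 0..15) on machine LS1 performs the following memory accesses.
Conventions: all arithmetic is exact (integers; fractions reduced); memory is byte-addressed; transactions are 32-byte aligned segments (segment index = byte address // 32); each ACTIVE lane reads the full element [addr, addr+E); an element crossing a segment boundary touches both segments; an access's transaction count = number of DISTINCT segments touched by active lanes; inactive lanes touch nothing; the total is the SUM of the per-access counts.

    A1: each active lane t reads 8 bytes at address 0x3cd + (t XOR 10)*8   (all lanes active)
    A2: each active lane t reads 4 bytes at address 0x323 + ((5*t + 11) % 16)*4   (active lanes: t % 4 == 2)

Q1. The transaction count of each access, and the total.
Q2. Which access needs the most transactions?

A1: 5 transactions
A2: 2 transactions

Answer: 5,2; total 7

Answer: A1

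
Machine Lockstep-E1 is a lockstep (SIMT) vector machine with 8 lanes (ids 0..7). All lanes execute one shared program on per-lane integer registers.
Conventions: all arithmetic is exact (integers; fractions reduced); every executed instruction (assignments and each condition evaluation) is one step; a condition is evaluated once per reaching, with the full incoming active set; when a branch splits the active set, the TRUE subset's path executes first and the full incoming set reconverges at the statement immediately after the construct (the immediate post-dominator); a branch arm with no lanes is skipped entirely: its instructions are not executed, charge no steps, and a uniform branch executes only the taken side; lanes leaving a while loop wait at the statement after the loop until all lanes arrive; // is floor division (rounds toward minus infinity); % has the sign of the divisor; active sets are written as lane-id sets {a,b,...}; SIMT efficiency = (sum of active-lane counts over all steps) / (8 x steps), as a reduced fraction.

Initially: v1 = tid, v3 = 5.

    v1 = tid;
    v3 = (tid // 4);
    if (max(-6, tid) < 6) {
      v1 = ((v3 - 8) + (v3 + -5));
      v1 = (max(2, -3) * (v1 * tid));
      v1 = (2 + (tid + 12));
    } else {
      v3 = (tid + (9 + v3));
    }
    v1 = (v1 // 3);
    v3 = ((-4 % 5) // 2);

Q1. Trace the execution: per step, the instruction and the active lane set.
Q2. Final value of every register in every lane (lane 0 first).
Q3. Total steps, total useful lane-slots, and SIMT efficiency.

step 0: v1 <- tid                    {0,1,2,3,4,5,6,7}
step 1: v3 <- (tid // 4)             {0,1,2,3,4,5,6,7}
step 2: eval (max(-6, tid) < 6)      {0,1,2,3,4,5,6,7}
step 3: v1 <- ((v3 - 8) + (v3 + -5)) {0,1,2,3,4,5}
step 4: v1 <- (max(2, -3) * (v1 * tid)) {0,1,2,3,4,5}
step 5: v1 <- (2 + (tid + 12))       {0,1,2,3,4,5}
step 6: v3 <- (tid + (9 + v3))       {6,7}
step 7: v1 <- (v1 // 3)              {0,1,2,3,4,5,6,7}
step 8: v3 <- ((-4 % 5) // 2)        {0,1,2,3,4,5,6,7}

Answer: 9 steps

v1: 4,5,5,5,6,6,2,2
v3: 0,0,0,0,0,0,0,0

steps = 9; useful = 60; efficiency = 60/72 = 5/6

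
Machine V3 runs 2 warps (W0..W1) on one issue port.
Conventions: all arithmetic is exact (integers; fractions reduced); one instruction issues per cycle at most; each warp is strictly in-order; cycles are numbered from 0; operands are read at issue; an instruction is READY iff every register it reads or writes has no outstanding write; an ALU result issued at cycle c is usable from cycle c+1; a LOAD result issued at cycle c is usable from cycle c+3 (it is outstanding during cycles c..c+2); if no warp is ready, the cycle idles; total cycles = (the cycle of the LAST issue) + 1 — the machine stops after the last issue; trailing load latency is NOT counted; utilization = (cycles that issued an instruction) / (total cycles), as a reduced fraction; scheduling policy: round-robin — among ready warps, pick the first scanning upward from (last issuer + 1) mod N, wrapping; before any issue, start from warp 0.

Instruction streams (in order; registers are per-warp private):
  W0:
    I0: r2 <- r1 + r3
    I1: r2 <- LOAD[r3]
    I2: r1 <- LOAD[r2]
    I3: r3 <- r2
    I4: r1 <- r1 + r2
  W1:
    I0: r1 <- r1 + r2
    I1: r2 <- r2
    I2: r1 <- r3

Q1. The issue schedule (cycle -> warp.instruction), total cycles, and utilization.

cycle 0: W0.I0
cycle 1: W1.I0
cycle 2: W0.I1
cycle 3: W1.I1
cycle 4: W1.I2
cycle 5: W0.I2
cycle 6: W0.I3
cycle 7: idle
cycle 8: W0.I4

Answer: 9 cycles, utilization 8/9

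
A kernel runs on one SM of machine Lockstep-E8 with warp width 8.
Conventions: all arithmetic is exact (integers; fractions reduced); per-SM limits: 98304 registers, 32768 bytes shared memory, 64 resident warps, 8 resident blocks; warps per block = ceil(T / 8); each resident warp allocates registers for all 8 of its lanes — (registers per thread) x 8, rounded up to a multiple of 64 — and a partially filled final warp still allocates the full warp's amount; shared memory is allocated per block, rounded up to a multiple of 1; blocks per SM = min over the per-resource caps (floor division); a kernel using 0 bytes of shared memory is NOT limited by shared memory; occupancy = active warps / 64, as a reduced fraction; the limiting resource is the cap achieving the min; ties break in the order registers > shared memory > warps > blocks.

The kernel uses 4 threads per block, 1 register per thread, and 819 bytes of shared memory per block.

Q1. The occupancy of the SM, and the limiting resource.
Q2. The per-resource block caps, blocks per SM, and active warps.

Answer: occupancy 1/8, limited by blocks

registers: 1536 blocks
shared memory: 40 blocks
warps: 64 blocks
blocks: 8 blocks

Answer: 8 blocks, 8 active warps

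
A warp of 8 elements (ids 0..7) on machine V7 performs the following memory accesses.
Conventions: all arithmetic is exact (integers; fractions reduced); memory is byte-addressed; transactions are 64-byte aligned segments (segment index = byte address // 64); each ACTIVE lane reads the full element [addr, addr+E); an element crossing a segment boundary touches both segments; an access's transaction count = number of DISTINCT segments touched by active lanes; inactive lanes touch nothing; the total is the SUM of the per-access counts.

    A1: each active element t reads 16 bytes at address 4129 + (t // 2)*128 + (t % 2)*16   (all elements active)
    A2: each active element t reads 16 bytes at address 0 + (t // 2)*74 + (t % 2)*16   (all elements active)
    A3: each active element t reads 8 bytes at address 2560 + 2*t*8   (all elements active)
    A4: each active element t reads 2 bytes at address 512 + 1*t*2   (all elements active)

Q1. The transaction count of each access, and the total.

A1: 8 transactions
A2: 4 transactions
A3: 2 transactions
A4: 1 transaction

Answer: 8,4,2,1; total 15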